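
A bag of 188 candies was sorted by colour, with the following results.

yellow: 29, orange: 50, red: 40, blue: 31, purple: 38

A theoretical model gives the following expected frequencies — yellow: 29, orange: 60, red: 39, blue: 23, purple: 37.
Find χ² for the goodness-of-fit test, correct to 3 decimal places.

4.502

yellow: (29 − 29)²/29 = 0/29 = 0.0000
orange: (50 − 60)²/60 = 100/60 = 1.6667
red: (40 − 39)²/39 = 1/39 = 0.0256
blue: (31 − 23)²/23 = 64/23 = 2.7826
purple: (38 − 37)²/37 = 1/37 = 0.0270
Sum = 4.502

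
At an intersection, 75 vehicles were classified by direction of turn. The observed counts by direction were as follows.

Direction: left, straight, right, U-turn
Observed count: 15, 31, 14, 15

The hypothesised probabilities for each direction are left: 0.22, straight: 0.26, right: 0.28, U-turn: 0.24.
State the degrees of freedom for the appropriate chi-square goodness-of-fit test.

There are k = 4 categories and no parameters were estimated from the data, so df = 4 − 1 = 3.

3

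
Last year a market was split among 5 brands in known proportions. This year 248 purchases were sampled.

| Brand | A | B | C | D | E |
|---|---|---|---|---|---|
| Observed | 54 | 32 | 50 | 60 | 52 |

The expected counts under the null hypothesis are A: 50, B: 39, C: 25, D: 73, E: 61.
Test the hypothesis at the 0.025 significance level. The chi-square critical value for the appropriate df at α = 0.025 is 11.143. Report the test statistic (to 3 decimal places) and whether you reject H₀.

30.219; reject

cat         O        E   (O−E)²/E
A          54       50     0.3200
B          32       39     1.2564
C          50       25    25.0000
D          60       73     2.3151
E          52       61     1.3279
Sum = 30.219
df = 4. Since 30.219 > 11.143, we reject H₀.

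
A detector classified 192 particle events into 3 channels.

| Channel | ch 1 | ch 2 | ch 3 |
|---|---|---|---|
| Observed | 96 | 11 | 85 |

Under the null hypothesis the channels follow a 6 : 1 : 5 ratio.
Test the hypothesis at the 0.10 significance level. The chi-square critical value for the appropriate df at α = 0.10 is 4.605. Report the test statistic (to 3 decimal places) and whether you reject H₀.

Ratio total = 12. Expected counts: 192×6/12 = 96, 192×1/12 = 16, 192×5/12 = 80.
ch 1: (96 − 96)²/96 = 0/96 = 0.0000
ch 2: (11 − 16)²/16 = 25/16 = 1.5625
ch 3: (85 − 80)²/80 = 25/80 = 0.3125
Sum = 1.875
df = 2. Since 1.875 < 4.605, we do not reject H₀.

1.875; do not reject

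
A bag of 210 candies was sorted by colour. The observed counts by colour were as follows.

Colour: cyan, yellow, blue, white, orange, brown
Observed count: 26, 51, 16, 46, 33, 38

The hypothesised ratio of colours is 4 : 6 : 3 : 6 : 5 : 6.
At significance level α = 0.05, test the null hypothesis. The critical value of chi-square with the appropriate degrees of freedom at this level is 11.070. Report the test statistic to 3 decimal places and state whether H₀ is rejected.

Ratio total = 30. Expected counts: 210×4/30 = 28, 210×6/30 = 42, 210×3/30 = 21, 210×6/30 = 42, 210×5/30 = 35, 210×6/30 = 42.
cat         O        E   (O−E)²/E
cyan       26       28     0.1429
yellow     51       42     1.9286
blue       16       21     1.1905
white      46       42     0.3810
orange     33       35     0.1143
brown      38       42     0.3810
Sum = 4.138
df = 5. Since 4.138 < 11.070, we do not reject H₀.

4.138; do not reject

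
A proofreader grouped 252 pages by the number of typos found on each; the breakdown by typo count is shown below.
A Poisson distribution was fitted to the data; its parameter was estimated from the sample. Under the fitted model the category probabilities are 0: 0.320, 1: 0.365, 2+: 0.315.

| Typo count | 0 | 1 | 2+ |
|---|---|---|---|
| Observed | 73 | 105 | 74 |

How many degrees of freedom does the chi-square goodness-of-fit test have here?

There are k = 3 categories and 1 parameter estimated from the data, so df = 3 − 1 − 1 = 1.

1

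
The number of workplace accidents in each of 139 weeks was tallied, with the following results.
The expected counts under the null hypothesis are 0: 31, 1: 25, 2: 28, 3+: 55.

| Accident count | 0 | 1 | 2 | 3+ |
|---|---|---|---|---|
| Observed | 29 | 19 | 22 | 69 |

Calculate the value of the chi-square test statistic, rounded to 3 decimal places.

6.418

0: (29 − 31)²/31 = 4/31 = 0.1290
1: (19 − 25)²/25 = 36/25 = 1.4400
2: (22 − 28)²/28 = 36/28 = 1.2857
3+: (69 − 55)²/55 = 196/55 = 3.5636
Sum = 6.418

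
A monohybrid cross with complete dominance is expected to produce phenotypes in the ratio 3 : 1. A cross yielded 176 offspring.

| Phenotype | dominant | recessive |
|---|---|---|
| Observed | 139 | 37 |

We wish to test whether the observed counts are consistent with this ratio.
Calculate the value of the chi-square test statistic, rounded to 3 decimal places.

1.485

Ratio total = 4. Expected counts: 176×3/4 = 132, 176×1/4 = 44.
cat            O        E   (O−E)²/E
dominant     139      132     0.3712
recessive     37       44     1.1136
Sum = 1.485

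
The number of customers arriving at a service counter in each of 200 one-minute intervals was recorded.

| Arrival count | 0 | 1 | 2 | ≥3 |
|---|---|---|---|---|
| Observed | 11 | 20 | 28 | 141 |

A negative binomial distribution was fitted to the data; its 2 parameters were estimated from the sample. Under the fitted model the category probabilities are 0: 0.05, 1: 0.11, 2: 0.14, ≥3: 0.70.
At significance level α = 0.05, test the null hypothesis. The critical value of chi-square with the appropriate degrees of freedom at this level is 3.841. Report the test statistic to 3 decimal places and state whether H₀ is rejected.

0.289; do not reject

Expected counts E_i = n·p_i: 200×0.05 = 10, 200×0.11 = 22, 200×0.14 = 28, 200×0.70 = 140.
0: (11 − 10)²/10 = 1/10 = 0.1000
1: (20 − 22)²/22 = 4/22 = 0.1818
2: (28 − 28)²/28 = 0/28 = 0.0000
≥3: (141 − 140)²/140 = 1/140 = 0.0071
Sum = 0.289
df = 1. Since 0.289 < 3.841, we do not reject H₀.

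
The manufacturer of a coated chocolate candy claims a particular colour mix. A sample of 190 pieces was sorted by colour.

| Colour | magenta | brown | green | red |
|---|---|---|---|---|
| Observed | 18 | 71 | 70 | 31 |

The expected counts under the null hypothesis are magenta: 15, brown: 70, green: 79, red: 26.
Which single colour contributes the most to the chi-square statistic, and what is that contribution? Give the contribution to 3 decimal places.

green, 1.025

magenta: (18 − 15)²/15 = 9/15 = 0.6000
brown: (71 − 70)²/70 = 1/70 = 0.0143
green: (70 − 79)²/79 = 81/79 = 1.0253
red: (31 − 26)²/26 = 25/26 = 0.9615
The largest term is for green: 1.025.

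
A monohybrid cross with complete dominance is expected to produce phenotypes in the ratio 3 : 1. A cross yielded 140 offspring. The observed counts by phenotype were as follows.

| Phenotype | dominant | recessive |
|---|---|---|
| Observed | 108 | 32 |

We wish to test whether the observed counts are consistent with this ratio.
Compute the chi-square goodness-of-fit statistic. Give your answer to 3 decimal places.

Ratio total = 4. Expected counts: 140×3/4 = 105, 140×1/4 = 35.
χ² = (108−105)²/105 + (32−35)²/35
   = 0.0857 + 0.2571
Sum = 0.343

0.343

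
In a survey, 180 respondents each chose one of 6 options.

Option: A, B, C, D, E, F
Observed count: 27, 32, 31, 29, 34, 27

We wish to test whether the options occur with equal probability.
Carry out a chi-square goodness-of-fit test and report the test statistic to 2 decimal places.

1.33

Under H₀ each category has probability 1/6, so each expected count is 180/6 = 30.
χ² = (27−30)²/30 + (32−30)²/30 + (31−30)²/30 + (29−30)²/30 + (34−30)²/30 + (27−30)²/30
   = 0.300 + 0.133 + 0.033 + 0.033 + 0.533 + 0.300
Sum = 1.33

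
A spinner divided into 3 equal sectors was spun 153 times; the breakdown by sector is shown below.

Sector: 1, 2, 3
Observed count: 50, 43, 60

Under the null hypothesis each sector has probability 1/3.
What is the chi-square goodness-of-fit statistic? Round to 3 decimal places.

Under H₀ each category has probability 1/3, so each expected count is 153/3 = 51.
χ² = (50−51)²/51 + (43−51)²/51 + (60−51)²/51
   = 0.0196 + 1.2549 + 1.5882
Sum = 2.863

2.863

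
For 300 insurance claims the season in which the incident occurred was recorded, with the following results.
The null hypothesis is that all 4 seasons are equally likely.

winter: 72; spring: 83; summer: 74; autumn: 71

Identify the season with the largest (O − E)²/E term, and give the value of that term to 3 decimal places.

spring, 0.853

Under H₀ each category has probability 1/4, so each expected count is 300/4 = 75.
χ² = (72−75)²/75 + (83−75)²/75 + (74−75)²/75 + (71−75)²/75
   = 0.1200 + 0.8533 + 0.0133 + 0.2133
The largest term is for spring: 0.853.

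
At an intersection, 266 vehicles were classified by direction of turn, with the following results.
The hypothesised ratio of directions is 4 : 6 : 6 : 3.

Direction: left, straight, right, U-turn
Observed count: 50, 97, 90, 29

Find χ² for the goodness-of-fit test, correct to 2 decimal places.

Ratio total = 19. Expected counts: 266×4/19 = 56, 266×6/19 = 84, 266×6/19 = 84, 266×3/19 = 42.
left: (50 − 56)²/56 = 36/56 = 0.643
straight: (97 − 84)²/84 = 169/84 = 2.012
right: (90 − 84)²/84 = 36/84 = 0.429
U-turn: (29 − 42)²/42 = 169/42 = 4.024
Sum = 7.11

7.11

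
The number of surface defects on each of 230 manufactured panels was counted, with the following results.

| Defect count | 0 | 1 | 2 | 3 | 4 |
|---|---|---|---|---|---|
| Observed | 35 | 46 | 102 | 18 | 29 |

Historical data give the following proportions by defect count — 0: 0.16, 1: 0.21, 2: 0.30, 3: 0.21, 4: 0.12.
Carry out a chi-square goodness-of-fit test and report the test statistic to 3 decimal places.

35.059

Expected counts E_i = n·p_i: 230×0.16 = 36.8, 230×0.21 = 48.3, 230×0.30 = 69, 230×0.21 = 48.3, 230×0.12 = 27.6.
χ² = (35−36.8)²/36.8 + (46−48.3)²/48.3 + (102−69)²/69 + (18−48.3)²/48.3 + (29−27.6)²/27.6
   = 0.0880 + 0.1095 + 15.7826 + 19.0081 + 0.0710
Sum = 35.059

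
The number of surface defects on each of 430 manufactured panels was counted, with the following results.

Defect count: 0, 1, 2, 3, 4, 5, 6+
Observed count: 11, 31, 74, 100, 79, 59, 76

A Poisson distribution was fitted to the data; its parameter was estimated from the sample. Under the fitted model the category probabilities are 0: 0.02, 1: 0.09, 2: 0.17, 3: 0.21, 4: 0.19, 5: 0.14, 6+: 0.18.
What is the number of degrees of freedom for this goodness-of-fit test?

There are k = 7 categories and 1 parameter estimated from the data, so df = 7 − 1 − 1 = 5.

5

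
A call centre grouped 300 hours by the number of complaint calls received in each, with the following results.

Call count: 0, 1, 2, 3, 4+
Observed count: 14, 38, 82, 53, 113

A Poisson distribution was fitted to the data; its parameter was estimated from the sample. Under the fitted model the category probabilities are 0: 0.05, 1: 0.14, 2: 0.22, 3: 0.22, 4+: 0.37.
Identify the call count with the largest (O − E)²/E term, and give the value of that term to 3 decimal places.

Expected counts E_i = n·p_i: 300×0.05 = 15, 300×0.14 = 42, 300×0.22 = 66, 300×0.22 = 66, 300×0.37 = 111.
cat         O        E   (O−E)²/E
0          14       15     0.0667
1          38       42     0.3810
2          82       66     3.8788
3          53       66     2.5606
4+        113      111     0.0360
The largest term is for 2: 3.879.

2, 3.879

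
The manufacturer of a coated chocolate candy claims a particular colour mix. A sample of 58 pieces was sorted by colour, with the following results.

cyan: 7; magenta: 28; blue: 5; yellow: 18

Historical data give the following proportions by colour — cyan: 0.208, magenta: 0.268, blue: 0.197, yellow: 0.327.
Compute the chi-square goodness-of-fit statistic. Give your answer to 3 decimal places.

15.770

Expected counts E_i = n·p_i: 58×0.208 = 12.064, 58×0.268 = 15.544, 58×0.197 = 11.426, 58×0.327 = 18.966.
cyan: (7 − 12.064)²/12.064 = 25.644096/12.064 = 2.1257
magenta: (28 − 15.544)²/15.544 = 155.151936/15.544 = 9.9815
blue: (5 − 11.426)²/11.426 = 41.293476/11.426 = 3.6140
yellow: (18 − 18.966)²/18.966 = 0.933156/18.966 = 0.0492
Sum = 15.770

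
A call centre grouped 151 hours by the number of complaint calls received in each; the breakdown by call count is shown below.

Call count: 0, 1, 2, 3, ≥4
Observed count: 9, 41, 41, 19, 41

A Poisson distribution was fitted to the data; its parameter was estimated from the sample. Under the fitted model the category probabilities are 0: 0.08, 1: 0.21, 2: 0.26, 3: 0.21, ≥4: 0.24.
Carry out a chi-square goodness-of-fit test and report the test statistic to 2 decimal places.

Expected counts E_i = n·p_i: 151×0.08 = 12.08, 151×0.21 = 31.71, 151×0.26 = 39.26, 151×0.21 = 31.71, 151×0.24 = 36.24.
0: (9 − 12.08)²/12.08 = 9.4864/12.08 = 0.785
1: (41 − 31.71)²/31.71 = 86.3041/31.71 = 2.722
2: (41 − 39.26)²/39.26 = 3.0276/39.26 = 0.077
3: (19 − 31.71)²/31.71 = 161.5441/31.71 = 5.094
≥4: (41 − 36.24)²/36.24 = 22.6576/36.24 = 0.625
Sum = 9.30

9.30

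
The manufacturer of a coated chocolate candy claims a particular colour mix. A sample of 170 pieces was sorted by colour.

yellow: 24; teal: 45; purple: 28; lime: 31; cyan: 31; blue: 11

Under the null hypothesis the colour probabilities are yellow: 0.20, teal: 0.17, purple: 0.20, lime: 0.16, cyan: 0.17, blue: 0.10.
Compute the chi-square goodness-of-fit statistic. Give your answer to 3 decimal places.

15.770

Expected counts E_i = n·p_i: 170×0.20 = 34, 170×0.17 = 28.9, 170×0.20 = 34, 170×0.16 = 27.2, 170×0.17 = 28.9, 170×0.10 = 17.
cat         O        E   (O−E)²/E
yellow     24       34     2.9412
teal       45     28.9     8.9692
purple     28       34     1.0588
lime       31     27.2     0.5309
cyan       31     28.9     0.1526
blue       11       17     2.1176
Sum = 15.770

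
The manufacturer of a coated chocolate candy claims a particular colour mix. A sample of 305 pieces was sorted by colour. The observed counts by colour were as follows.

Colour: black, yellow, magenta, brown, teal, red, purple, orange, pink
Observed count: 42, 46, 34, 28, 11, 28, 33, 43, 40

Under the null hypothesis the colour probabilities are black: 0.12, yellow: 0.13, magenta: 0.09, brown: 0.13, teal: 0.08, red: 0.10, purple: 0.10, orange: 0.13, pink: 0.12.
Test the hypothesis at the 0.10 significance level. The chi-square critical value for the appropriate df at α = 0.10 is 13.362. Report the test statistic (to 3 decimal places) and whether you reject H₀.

15.167; reject

Expected counts E_i = n·p_i: 305×0.12 = 36.6, 305×0.13 = 39.65, 305×0.09 = 27.45, 305×0.13 = 39.65, 305×0.08 = 24.4, 305×0.10 = 30.5, 305×0.10 = 30.5, 305×0.13 = 39.65, 305×0.12 = 36.6.
cat          O        E   (O−E)²/E
black       42     36.6     0.7967
yellow      46    39.65     1.0170
magenta     34    27.45     1.5629
brown       28    39.65     3.4230
teal        11     24.4     7.3590
red         28     30.5     0.2049
purple      33     30.5     0.2049
orange      43    39.65     0.2830
pink        40     36.6     0.3158
Sum = 15.167
df = 8. Since 15.167 > 13.362, we reject H₀.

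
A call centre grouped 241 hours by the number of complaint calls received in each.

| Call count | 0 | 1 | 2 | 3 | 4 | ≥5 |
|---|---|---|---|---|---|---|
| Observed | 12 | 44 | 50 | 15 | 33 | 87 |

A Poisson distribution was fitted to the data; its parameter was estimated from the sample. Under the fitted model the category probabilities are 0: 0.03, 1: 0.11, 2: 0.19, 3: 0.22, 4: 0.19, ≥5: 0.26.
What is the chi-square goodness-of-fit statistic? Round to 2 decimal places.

55.36

Expected counts E_i = n·p_i: 241×0.03 = 7.23, 241×0.11 = 26.51, 241×0.19 = 45.79, 241×0.22 = 53.02, 241×0.19 = 45.79, 241×0.26 = 62.66.
0: (12 − 7.23)²/7.23 = 22.7529/7.23 = 3.147
1: (44 − 26.51)²/26.51 = 305.9001/26.51 = 11.539
2: (50 − 45.79)²/45.79 = 17.7241/45.79 = 0.387
3: (15 − 53.02)²/53.02 = 1445.5204/53.02 = 27.264
4: (33 − 45.79)²/45.79 = 163.5841/45.79 = 3.572
≥5: (87 − 62.66)²/62.66 = 592.4356/62.66 = 9.455
Sum = 55.36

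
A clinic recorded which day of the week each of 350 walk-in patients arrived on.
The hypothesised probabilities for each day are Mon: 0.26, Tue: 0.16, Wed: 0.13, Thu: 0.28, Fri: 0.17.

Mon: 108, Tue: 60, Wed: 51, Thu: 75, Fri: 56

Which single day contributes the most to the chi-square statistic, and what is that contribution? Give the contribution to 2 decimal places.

Thu, 5.40

Expected counts E_i = n·p_i: 350×0.26 = 91, 350×0.16 = 56, 350×0.13 = 45.5, 350×0.28 = 98, 350×0.17 = 59.5.
cat         O        E   (O−E)²/E
Mon       108       91      3.176
Tue        60       56      0.286
Wed        51     45.5      0.665
Thu        75       98      5.398
Fri        56     59.5      0.206
The largest term is for Thu: 5.40.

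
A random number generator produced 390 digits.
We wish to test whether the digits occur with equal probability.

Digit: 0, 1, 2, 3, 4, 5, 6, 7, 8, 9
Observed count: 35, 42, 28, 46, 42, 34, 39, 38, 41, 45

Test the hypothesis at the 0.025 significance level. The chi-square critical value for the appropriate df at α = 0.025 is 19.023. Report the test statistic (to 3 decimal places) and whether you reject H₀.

6.923; do not reject

Expected count for each of the 10 categories: 390/10 = 39.
χ² = (35−39)²/39 + (42−39)²/39 + (28−39)²/39 + (46−39)²/39 + (42−39)²/39 + (34−39)²/39 + (39−39)²/39 + (38−39)²/39 + (41−39)²/39 + (45−39)²/39
   = 0.4103 + 0.2308 + 3.1026 + 1.2564 + 0.2308 + 0.6410 + 0.0000 + 0.0256 + 0.1026 + 0.9231
Sum = 6.923
df = 9. Since 6.923 < 19.023, we do not reject H₀.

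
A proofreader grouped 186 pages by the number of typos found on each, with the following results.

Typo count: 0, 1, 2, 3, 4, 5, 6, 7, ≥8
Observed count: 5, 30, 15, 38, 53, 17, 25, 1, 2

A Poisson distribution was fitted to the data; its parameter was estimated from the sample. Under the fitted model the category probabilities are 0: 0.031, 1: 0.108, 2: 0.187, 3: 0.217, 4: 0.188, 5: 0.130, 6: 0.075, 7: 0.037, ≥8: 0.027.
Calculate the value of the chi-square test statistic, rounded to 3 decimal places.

43.411

Expected counts E_i = n·p_i: 186×0.031 = 5.766, 186×0.108 = 20.088, 186×0.187 = 34.782, 186×0.217 = 40.362, 186×0.188 = 34.968, 186×0.130 = 24.18, 186×0.075 = 13.95, 186×0.037 = 6.882, 186×0.027 = 5.022.
cat         O        E   (O−E)²/E
0           5    5.766     0.1018
1          30   20.088     4.8909
2          15   34.782    11.2509
3          38   40.362     0.1382
4          53   34.968     9.2986
5          17    24.18     2.1320
6          25    13.95     8.7529
7           1    6.882     5.0273
≥8          2    5.022     1.8185
Sum = 43.411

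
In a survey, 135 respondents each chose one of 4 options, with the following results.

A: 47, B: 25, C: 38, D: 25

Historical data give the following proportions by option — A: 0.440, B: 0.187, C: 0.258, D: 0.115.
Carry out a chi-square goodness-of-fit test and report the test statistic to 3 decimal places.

8.662

Expected counts E_i = n·p_i: 135×0.440 = 59.4, 135×0.187 = 25.245, 135×0.258 = 34.83, 135×0.115 = 15.525.
χ² = (47−59.4)²/59.4 + (25−25.245)²/25.245 + (38−34.83)²/34.83 + (25−15.525)²/15.525
   = 2.5886 + 0.0024 + 0.2885 + 5.7826
Sum = 8.662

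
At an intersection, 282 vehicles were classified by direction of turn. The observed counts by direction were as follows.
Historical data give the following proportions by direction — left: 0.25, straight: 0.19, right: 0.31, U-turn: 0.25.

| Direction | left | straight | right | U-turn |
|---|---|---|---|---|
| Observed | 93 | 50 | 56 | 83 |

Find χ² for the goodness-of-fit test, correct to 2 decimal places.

20.93

Expected counts E_i = n·p_i: 282×0.25 = 70.5, 282×0.19 = 53.58, 282×0.31 = 87.42, 282×0.25 = 70.5.
cat           O        E   (O−E)²/E
left         93     70.5      7.181
straight     50    53.58      0.239
right        56    87.42     11.293
U-turn       83     70.5      2.216
Sum = 20.93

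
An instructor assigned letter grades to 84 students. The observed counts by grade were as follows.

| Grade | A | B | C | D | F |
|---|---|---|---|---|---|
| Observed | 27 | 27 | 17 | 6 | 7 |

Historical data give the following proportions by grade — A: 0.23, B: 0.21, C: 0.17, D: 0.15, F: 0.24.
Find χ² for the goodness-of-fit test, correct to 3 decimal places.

20.585

Expected counts E_i = n·p_i: 84×0.23 = 19.32, 84×0.21 = 17.64, 84×0.17 = 14.28, 84×0.15 = 12.6, 84×0.24 = 20.16.
cat         O        E   (O−E)²/E
A          27    19.32     3.0529
B          27    17.64     4.9665
C          17    14.28     0.5181
D           6     12.6     3.4571
F           7    20.16     8.5906
Sum = 20.585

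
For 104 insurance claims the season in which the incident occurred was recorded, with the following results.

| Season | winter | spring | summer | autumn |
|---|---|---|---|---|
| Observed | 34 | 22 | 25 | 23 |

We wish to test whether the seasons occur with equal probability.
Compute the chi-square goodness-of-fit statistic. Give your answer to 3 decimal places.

3.462

Expected count for each of the 4 categories: 104/4 = 26.
cat         O        E   (O−E)²/E
winter     34       26     2.4615
spring     22       26     0.6154
summer     25       26     0.0385
autumn     23       26     0.3462
Sum = 3.462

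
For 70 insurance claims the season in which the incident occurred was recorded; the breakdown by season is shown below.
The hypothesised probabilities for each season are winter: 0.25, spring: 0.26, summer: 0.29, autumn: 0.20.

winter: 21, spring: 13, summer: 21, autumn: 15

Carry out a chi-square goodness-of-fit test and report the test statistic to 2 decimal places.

Expected counts E_i = n·p_i: 70×0.25 = 17.5, 70×0.26 = 18.2, 70×0.29 = 20.3, 70×0.20 = 14.
cat         O        E   (O−E)²/E
winter     21     17.5      0.700
spring     13     18.2      1.486
summer     21     20.3      0.024
autumn     15       14      0.071
Sum = 2.28

2.28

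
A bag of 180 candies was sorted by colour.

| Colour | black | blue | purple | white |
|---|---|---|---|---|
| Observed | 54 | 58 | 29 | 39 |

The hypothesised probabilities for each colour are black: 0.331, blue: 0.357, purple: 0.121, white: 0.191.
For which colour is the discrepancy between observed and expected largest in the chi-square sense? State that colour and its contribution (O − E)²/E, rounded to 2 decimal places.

Expected counts E_i = n·p_i: 180×0.331 = 59.58, 180×0.357 = 64.26, 180×0.121 = 21.78, 180×0.191 = 34.38.
black: (54 − 59.58)²/59.58 = 31.1364/59.58 = 0.523
blue: (58 − 64.26)²/64.26 = 39.1876/64.26 = 0.610
purple: (29 − 21.78)²/21.78 = 52.1284/21.78 = 2.393
white: (39 − 34.38)²/34.38 = 21.3444/34.38 = 0.621
The largest term is for purple: 2.39.

purple, 2.39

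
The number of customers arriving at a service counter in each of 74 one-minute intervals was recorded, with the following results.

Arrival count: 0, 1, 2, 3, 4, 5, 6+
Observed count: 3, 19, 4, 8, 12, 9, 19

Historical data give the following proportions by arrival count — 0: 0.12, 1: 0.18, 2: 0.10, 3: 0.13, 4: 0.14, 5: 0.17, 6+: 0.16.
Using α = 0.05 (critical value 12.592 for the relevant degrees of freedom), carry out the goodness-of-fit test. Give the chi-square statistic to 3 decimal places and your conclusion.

Expected counts E_i = n·p_i: 74×0.12 = 8.88, 74×0.18 = 13.32, 74×0.10 = 7.4, 74×0.13 = 9.62, 74×0.14 = 10.36, 74×0.17 = 12.58, 74×0.16 = 11.84.
cat         O        E   (O−E)²/E
0           3     8.88     3.8935
1          19    13.32     2.4221
2           4      7.4     1.5622
3           8     9.62     0.2728
4          12    10.36     0.2596
5           9    12.58     1.0188
6+         19    11.84     4.3299
Sum = 13.759
df = 6. Since 13.759 > 12.592, we reject H₀.

13.759; reject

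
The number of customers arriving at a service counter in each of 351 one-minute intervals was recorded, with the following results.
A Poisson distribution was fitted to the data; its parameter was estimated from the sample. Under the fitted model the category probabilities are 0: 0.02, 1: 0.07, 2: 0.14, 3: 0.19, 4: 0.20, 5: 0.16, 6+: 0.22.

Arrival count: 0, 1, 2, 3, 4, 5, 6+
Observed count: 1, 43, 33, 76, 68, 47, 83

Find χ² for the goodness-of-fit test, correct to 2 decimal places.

27.58

Expected counts E_i = n·p_i: 351×0.02 = 7.02, 351×0.07 = 24.57, 351×0.14 = 49.14, 351×0.19 = 66.69, 351×0.20 = 70.2, 351×0.16 = 56.16, 351×0.22 = 77.22.
cat         O        E   (O−E)²/E
0           1     7.02      5.162
1          43    24.57     13.824
2          33    49.14      5.301
3          76    66.69      1.300
4          68     70.2      0.069
5          47    56.16      1.494
6+         83    77.22      0.433
Sum = 27.58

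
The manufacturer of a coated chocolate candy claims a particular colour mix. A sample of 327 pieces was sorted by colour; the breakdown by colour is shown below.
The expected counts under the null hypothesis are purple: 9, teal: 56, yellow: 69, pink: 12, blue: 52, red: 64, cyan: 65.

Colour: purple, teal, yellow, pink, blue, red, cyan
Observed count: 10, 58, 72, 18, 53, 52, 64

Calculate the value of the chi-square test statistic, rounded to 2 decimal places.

5.60

χ² = (10−9)²/9 + (58−56)²/56 + (72−69)²/69 + (18−12)²/12 + (53−52)²/52 + (52−64)²/64 + (64−65)²/65
   = 0.111 + 0.071 + 0.130 + 3.000 + 0.019 + 2.250 + 0.015
Sum = 5.60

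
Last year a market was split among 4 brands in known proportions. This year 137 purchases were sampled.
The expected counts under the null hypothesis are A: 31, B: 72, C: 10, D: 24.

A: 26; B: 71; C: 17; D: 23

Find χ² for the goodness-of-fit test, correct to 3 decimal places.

χ² = (26−31)²/31 + (71−72)²/72 + (17−10)²/10 + (23−24)²/24
   = 0.8065 + 0.0139 + 4.9000 + 0.0417
Sum = 5.762

5.762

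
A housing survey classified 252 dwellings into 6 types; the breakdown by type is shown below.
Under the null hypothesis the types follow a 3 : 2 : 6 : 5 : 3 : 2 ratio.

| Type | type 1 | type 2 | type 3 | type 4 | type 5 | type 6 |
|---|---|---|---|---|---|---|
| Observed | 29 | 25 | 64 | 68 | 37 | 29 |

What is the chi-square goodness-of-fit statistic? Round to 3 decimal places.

Ratio total = 21. Expected counts: 252×3/21 = 36, 252×2/21 = 24, 252×6/21 = 72, 252×5/21 = 60, 252×3/21 = 36, 252×2/21 = 24.
type 1: (29 − 36)²/36 = 49/36 = 1.3611
type 2: (25 − 24)²/24 = 1/24 = 0.0417
type 3: (64 − 72)²/72 = 64/72 = 0.8889
type 4: (68 − 60)²/60 = 64/60 = 1.0667
type 5: (37 − 36)²/36 = 1/36 = 0.0278
type 6: (29 − 24)²/24 = 25/24 = 1.0417
Sum = 4.428

4.428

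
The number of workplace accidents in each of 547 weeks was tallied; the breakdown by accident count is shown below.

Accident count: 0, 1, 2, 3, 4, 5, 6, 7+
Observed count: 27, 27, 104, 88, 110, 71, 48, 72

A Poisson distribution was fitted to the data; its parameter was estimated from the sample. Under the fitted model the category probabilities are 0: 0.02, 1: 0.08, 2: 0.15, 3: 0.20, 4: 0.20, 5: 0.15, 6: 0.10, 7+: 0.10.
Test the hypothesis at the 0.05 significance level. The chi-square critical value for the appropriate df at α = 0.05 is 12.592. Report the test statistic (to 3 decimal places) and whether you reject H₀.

47.837; reject

Expected counts E_i = n·p_i: 547×0.02 = 10.94, 547×0.08 = 43.76, 547×0.15 = 82.05, 547×0.20 = 109.4, 547×0.20 = 109.4, 547×0.15 = 82.05, 547×0.10 = 54.7, 547×0.10 = 54.7.
cat         O        E   (O−E)²/E
0          27    10.94    23.5762
1          27    43.76     6.4190
2         104    82.05     5.8721
3          88    109.4     4.1861
4         110    109.4     0.0033
5          71    82.05     1.4881
6          48     54.7     0.8207
7+         72     54.7     5.4715
Sum = 47.837
df = 6. Since 47.837 > 12.592, we reject H₀.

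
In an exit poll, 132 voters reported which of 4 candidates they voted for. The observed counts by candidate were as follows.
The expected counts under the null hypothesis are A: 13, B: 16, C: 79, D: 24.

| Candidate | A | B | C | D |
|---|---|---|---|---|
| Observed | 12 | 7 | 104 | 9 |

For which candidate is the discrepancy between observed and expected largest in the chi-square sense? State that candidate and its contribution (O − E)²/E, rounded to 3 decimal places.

D, 9.375

cat         O        E   (O−E)²/E
A          12       13     0.0769
B           7       16     5.0625
C         104       79     7.9114
D           9       24     9.3750
The largest term is for D: 9.375.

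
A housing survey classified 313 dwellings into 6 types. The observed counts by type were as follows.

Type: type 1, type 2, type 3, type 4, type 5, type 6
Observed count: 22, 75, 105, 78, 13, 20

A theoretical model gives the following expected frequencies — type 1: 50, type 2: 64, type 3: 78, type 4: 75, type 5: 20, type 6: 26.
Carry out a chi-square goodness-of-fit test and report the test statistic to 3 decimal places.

cat         O        E   (O−E)²/E
type 1     22       50    15.6800
type 2     75       64     1.8906
type 3    105       78     9.3462
type 4     78       75     0.1200
type 5     13       20     2.4500
type 6     20       26     1.3846
Sum = 30.871

30.871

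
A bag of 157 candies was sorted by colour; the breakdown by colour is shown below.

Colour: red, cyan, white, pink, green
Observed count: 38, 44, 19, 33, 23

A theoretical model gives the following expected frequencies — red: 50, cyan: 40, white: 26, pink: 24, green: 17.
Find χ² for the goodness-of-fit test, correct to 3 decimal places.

cat         O        E   (O−E)²/E
red        38       50     2.8800
cyan       44       40     0.4000
white      19       26     1.8846
pink       33       24     3.3750
green      23       17     2.1176
Sum = 10.657

10.657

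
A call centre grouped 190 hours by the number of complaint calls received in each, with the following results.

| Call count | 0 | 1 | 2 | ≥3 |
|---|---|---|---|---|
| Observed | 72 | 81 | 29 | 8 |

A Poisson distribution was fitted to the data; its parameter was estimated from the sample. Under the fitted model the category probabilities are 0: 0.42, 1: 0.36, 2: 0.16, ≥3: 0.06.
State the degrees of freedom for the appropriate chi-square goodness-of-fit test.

There are k = 4 categories and 1 parameter estimated from the data, so df = 4 − 1 − 1 = 2.

2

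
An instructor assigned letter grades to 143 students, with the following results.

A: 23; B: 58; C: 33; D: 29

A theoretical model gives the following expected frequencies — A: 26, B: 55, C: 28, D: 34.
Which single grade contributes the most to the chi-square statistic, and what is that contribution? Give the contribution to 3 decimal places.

A: (23 − 26)²/26 = 9/26 = 0.3462
B: (58 − 55)²/55 = 9/55 = 0.1636
C: (33 − 28)²/28 = 25/28 = 0.8929
D: (29 − 34)²/34 = 25/34 = 0.7353
The largest term is for C: 0.893.

C, 0.893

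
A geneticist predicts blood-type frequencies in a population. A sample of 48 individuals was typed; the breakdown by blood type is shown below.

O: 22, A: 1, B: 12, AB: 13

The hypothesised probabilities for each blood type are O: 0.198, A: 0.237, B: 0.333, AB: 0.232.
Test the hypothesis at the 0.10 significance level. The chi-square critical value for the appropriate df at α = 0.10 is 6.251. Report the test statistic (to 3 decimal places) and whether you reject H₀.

Expected counts E_i = n·p_i: 48×0.198 = 9.504, 48×0.237 = 11.376, 48×0.333 = 15.984, 48×0.232 = 11.136.
cat         O        E   (O−E)²/E
O          22    9.504    16.4299
A           1   11.376     9.4639
B          12   15.984     0.9930
AB         13   11.136     0.3120
Sum = 27.199
df = 3. Since 27.199 > 6.251, we reject H₀.

27.199; reject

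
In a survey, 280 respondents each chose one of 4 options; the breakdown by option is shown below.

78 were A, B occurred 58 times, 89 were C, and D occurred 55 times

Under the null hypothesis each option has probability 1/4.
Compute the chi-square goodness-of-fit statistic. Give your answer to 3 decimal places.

11.343

Under H₀ each category has probability 1/4, so each expected count is 280/4 = 70.
χ² = (78−70)²/70 + (58−70)²/70 + (89−70)²/70 + (55−70)²/70
   = 0.9143 + 2.0571 + 5.1571 + 3.2143
Sum = 11.343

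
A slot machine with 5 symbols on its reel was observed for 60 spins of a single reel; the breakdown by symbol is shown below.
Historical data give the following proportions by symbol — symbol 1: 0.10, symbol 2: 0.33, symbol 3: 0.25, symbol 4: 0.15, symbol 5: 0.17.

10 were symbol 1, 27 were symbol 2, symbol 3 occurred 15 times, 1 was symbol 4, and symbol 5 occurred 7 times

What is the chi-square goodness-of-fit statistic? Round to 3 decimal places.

13.400

Expected counts E_i = n·p_i: 60×0.10 = 6, 60×0.33 = 19.8, 60×0.25 = 15, 60×0.15 = 9, 60×0.17 = 10.2.
χ² = (10−6)²/6 + (27−19.8)²/19.8 + (15−15)²/15 + (1−9)²/9 + (7−10.2)²/10.2
   = 2.6667 + 2.6182 + 0.0000 + 7.1111 + 1.0039
Sum = 13.400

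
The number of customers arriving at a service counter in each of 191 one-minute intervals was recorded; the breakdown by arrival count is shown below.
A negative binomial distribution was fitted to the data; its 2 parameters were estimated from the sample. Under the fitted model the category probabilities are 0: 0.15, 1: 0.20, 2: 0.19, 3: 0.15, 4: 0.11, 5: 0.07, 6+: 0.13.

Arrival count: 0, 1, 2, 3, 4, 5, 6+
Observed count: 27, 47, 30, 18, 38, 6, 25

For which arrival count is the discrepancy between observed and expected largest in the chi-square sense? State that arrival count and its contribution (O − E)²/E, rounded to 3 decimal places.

Expected counts E_i = n·p_i: 191×0.15 = 28.65, 191×0.20 = 38.2, 191×0.19 = 36.29, 191×0.15 = 28.65, 191×0.11 = 21.01, 191×0.07 = 13.37, 191×0.13 = 24.83.
0: (27 − 28.65)²/28.65 = 2.7225/28.65 = 0.0950
1: (47 − 38.2)²/38.2 = 77.44/38.2 = 2.0272
2: (30 − 36.29)²/36.29 = 39.5641/36.29 = 1.0902
3: (18 − 28.65)²/28.65 = 113.4225/28.65 = 3.9589
4: (38 − 21.01)²/21.01 = 288.6601/21.01 = 13.7392
5: (6 − 13.37)²/13.37 = 54.3169/13.37 = 4.0626
6+: (25 − 24.83)²/24.83 = 0.0289/24.83 = 0.0012
The largest term is for 4: 13.739.

4, 13.739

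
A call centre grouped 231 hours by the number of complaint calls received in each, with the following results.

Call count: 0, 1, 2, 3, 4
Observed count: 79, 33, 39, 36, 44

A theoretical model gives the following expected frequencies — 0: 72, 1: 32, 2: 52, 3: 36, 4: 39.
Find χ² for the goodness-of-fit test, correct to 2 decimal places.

4.60

χ² = (79−72)²/72 + (33−32)²/32 + (39−52)²/52 + (36−36)²/36 + (44−39)²/39
   = 0.681 + 0.031 + 3.250 + 0.000 + 0.641
Sum = 4.60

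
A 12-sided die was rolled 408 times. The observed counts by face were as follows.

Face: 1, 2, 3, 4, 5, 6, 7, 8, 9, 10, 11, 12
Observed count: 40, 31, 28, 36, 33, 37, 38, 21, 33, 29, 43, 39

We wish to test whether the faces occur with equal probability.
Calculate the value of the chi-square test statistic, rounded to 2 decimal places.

Expected count for each of the 12 categories: 408/12 = 34.
1: (40 − 34)²/34 = 36/34 = 1.059
2: (31 − 34)²/34 = 9/34 = 0.265
3: (28 − 34)²/34 = 36/34 = 1.059
4: (36 − 34)²/34 = 4/34 = 0.118
5: (33 − 34)²/34 = 1/34 = 0.029
6: (37 − 34)²/34 = 9/34 = 0.265
7: (38 − 34)²/34 = 16/34 = 0.471
8: (21 − 34)²/34 = 169/34 = 4.971
9: (33 − 34)²/34 = 1/34 = 0.029
10: (29 − 34)²/34 = 25/34 = 0.735
11: (43 − 34)²/34 = 81/34 = 2.382
12: (39 − 34)²/34 = 25/34 = 0.735
Sum = 12.12

12.12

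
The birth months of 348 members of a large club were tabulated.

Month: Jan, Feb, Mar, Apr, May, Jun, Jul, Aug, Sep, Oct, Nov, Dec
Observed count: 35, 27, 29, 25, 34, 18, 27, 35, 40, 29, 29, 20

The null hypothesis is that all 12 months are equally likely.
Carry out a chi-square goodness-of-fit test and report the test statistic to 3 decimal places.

15.310

Under H₀ each category has probability 1/12, so each expected count is 348/12 = 29.
χ² = (35−29)²/29 + (27−29)²/29 + (29−29)²/29 + (25−29)²/29 + (34−29)²/29 + (18−29)²/29 + (27−29)²/29 + (35−29)²/29 + (40−29)²/29 + (29−29)²/29 + (29−29)²/29 + (20−29)²/29
   = 1.2414 + 0.1379 + 0.0000 + 0.5517 + 0.8621 + 4.1724 + 0.1379 + 1.2414 + 4.1724 + 0.0000 + 0.0000 + 2.7931
Sum = 15.310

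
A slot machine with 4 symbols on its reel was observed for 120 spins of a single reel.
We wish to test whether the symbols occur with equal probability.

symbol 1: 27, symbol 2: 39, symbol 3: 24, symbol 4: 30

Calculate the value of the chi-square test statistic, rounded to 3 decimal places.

4.200

Under H₀ each category has probability 1/4, so each expected count is 120/4 = 30.
cat           O        E   (O−E)²/E
symbol 1     27       30     0.3000
symbol 2     39       30     2.7000
symbol 3     24       30     1.2000
symbol 4     30       30     0.0000
Sum = 4.200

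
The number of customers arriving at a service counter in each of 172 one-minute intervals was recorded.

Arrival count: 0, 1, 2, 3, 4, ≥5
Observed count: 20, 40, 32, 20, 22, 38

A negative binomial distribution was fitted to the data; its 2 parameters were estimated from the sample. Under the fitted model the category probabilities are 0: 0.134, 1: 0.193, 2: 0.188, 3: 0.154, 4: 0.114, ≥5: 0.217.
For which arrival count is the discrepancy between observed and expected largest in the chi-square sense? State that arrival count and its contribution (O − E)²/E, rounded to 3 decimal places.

3, 1.589

Expected counts E_i = n·p_i: 172×0.134 = 23.048, 172×0.193 = 33.196, 172×0.188 = 32.336, 172×0.154 = 26.488, 172×0.114 = 19.608, 172×0.217 = 37.324.
χ² = (20−23.048)²/23.048 + (40−33.196)²/33.196 + (32−32.336)²/32.336 + (20−26.488)²/26.488 + (22−19.608)²/19.608 + (38−37.324)²/37.324
   = 0.4031 + 1.3946 + 0.0035 + 1.5892 + 0.2918 + 0.0122
The largest term is for 3: 1.589.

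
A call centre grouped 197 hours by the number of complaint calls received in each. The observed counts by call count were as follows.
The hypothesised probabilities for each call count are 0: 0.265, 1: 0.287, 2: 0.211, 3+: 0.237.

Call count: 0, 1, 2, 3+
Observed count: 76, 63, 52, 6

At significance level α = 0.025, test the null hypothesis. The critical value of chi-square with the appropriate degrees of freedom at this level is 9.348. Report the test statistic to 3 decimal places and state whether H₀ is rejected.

49.663; reject

Expected counts E_i = n·p_i: 197×0.265 = 52.205, 197×0.287 = 56.539, 197×0.211 = 41.567, 197×0.237 = 46.689.
0: (76 − 52.205)²/52.205 = 566.202025/52.205 = 10.8457
1: (63 − 56.539)²/56.539 = 41.744521/56.539 = 0.7383
2: (52 − 41.567)²/41.567 = 108.847489/41.567 = 2.6186
3+: (6 − 46.689)²/46.689 = 1655.594721/46.689 = 35.4601
Sum = 49.663
df = 3. Since 49.663 > 9.348, we reject H₀.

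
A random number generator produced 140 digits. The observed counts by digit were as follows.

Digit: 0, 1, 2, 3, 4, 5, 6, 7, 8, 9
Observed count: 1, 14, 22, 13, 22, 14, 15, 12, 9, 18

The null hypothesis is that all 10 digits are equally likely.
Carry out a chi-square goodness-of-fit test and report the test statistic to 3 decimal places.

Expected count for each of the 10 categories: 140/10 = 14.
cat         O        E   (O−E)²/E
0           1       14    12.0714
1          14       14     0.0000
2          22       14     4.5714
3          13       14     0.0714
4          22       14     4.5714
5          14       14     0.0000
6          15       14     0.0714
7          12       14     0.2857
8           9       14     1.7857
9          18       14     1.1429
Sum = 24.571

24.571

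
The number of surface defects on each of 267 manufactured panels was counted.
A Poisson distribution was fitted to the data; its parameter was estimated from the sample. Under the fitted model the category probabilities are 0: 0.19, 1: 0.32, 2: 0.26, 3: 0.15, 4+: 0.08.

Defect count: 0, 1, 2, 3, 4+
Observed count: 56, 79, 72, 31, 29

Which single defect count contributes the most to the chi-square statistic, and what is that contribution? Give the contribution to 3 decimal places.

Expected counts E_i = n·p_i: 267×0.19 = 50.73, 267×0.32 = 85.44, 267×0.26 = 69.42, 267×0.15 = 40.05, 267×0.08 = 21.36.
0: (56 − 50.73)²/50.73 = 27.7729/50.73 = 0.5475
1: (79 − 85.44)²/85.44 = 41.4736/85.44 = 0.4854
2: (72 − 69.42)²/69.42 = 6.6564/69.42 = 0.0959
3: (31 − 40.05)²/40.05 = 81.9025/40.05 = 2.0450
4+: (29 − 21.36)²/21.36 = 58.3696/21.36 = 2.7327
The largest term is for 4+: 2.733.

4+, 2.733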